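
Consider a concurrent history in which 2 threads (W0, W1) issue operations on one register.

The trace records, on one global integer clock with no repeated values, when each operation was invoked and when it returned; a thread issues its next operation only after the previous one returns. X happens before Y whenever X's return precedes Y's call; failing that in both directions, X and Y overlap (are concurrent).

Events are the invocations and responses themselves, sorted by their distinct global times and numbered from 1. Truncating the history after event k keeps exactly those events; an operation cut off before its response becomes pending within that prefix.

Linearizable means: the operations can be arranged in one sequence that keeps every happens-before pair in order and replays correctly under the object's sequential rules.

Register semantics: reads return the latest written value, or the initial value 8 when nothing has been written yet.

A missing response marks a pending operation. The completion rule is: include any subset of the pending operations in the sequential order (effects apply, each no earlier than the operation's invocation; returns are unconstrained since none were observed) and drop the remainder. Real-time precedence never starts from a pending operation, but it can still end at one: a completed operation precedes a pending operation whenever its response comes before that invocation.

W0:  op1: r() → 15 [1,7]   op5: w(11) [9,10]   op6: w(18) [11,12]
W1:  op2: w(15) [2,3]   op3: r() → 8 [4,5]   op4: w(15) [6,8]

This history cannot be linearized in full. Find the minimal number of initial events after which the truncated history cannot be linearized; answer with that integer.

events 1..4 are still linearizable — one witness is op1, op2:
1. op1 r() (pending, included), leaving value 8
2. op2 w(15), leaving value 15
once event 5 joins (op3's response, time 5), exhaustive search finds no witness
no escape via the 1 pending operation (op1): every completion choice fails
take op2, op3 (pending dropped): step 2 already fails, because op3 r() → 8 cannot occur there

5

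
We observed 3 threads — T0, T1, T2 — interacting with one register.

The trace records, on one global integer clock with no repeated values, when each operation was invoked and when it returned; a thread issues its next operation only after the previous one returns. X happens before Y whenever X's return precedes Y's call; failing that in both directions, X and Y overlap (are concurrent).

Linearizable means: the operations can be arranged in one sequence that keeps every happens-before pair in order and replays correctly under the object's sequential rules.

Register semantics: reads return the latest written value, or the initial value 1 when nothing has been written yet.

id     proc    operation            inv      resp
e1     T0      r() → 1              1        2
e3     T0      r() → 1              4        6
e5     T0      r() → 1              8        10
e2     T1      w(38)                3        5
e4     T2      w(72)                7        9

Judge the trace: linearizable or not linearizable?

the violation lands at event 10, e5's response at time 10: events 1..9 linearize, events 1..10 do not
all 4 real-time-respecting orders fail — 5 completed register operations, no legal replay
e.g. e1, e2, e3, e4, e5: illegal at step 3, since e3 r() → 1 cannot apply there
e.g. e1, e2, e3, e5, e4: illegal at step 3, since e3 r() → 1 cannot apply there

not linearizable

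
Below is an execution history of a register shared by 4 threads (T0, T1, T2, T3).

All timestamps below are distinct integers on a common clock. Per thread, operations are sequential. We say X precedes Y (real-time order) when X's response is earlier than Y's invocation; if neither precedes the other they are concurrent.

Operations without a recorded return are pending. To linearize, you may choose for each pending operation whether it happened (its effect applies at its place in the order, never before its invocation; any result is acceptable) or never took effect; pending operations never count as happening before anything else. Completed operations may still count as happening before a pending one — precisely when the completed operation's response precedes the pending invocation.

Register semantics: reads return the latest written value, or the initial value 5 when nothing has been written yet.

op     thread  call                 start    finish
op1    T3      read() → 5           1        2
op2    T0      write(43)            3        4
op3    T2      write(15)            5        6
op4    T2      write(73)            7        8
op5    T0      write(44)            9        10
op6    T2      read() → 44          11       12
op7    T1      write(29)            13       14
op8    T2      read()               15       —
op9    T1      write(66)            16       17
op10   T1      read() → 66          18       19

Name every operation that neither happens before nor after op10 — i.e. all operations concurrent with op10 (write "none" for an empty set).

op10 runs from 18 to 19; window-overlapping ops are concurrent
op1 [1,2]: before
op2 [3,4]: before
op3 [5,6]: before
op4 [7,8]: before
op5 [9,10]: before
op6 [11,12]: before
op7 [13,14]: before
op8 [15,…): concurrent
op9 [16,17]: before

op8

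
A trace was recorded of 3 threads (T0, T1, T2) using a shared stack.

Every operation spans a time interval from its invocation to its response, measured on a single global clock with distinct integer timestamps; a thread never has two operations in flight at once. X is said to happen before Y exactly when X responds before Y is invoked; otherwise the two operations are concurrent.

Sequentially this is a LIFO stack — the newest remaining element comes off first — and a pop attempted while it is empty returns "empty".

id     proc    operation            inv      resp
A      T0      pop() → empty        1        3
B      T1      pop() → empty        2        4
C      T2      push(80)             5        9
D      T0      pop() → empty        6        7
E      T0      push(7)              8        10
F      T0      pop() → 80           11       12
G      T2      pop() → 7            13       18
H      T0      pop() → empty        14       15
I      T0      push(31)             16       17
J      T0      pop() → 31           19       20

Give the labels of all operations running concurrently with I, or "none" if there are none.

I runs from 16 to 17; window-overlapping ops are concurrent
A [1,3]: before
B [2,4]: before
C [5,9]: before
D [6,7]: before
E [8,10]: before
F [11,12]: before
G [13,18]: concurrent
H [14,15]: before
J [19,20]: after

G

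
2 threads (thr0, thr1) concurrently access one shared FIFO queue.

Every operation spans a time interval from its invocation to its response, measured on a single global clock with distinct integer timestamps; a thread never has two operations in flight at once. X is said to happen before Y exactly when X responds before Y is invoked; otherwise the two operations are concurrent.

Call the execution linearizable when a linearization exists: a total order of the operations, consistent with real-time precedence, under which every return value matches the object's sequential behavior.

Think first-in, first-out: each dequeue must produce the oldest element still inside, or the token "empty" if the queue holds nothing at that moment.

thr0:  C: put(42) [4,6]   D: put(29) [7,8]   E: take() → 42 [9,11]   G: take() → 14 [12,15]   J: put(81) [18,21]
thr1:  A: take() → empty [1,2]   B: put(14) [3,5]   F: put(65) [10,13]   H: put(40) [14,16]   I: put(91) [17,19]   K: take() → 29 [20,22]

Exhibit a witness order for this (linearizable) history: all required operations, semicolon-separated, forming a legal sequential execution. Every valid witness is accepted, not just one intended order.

A; C; B; D; E; F; G; H; I; J; K

after step 1 (A take() → empty): queue <>
after step 2 (C put(42)): queue <42>
after step 3 (B put(14)): queue <42,14>
after step 4 (D put(29)): queue <42,14,29>
after step 5 (E take() → 42): queue <14,29>
after step 6 (F put(65)): queue <14,29,65>
after step 7 (G take() → 14): queue <29,65>
after step 8 (H put(40)): queue <29,65,40>
after step 9 (I put(91)): queue <29,65,40,91>
after step 10 (J put(81)): queue <29,65,40,91,81>
after step 11 (K take() → 29): queue <65,40,91,81>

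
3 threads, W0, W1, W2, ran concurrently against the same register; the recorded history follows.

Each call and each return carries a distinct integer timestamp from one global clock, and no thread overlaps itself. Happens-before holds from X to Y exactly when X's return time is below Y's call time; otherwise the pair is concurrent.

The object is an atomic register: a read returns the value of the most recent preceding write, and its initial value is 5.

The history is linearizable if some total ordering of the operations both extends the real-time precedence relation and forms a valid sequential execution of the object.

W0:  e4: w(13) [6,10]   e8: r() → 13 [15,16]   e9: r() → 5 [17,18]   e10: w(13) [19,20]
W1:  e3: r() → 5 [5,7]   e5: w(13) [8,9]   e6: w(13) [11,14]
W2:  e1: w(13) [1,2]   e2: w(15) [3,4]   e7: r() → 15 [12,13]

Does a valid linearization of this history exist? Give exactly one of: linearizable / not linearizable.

through event 6 a valid linearization exists; event 7 (e3 responding at time 7) ends that
the sole real-time-consistent order of 3 completed operations fails the register replay
no escape via the 1 pending operation (e4): every completion choice fails
for example e1, e2, e3 (pending dropped) fails at step 3: e3 r() → 5 is not legal there

not linearizable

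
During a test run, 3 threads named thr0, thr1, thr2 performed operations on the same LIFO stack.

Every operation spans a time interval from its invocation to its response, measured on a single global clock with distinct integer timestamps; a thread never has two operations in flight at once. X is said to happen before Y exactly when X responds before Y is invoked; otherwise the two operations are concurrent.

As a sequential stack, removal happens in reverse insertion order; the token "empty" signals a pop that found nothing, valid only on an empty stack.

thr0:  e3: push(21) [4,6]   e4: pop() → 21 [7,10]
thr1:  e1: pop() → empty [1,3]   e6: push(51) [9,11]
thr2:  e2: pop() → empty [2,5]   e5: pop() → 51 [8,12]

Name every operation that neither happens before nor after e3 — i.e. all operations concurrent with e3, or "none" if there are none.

concurrent with e3 ([4,6]): every op whose interval crosses 4..6
e1 [1,3]: before
e2 [2,5]: concurrent
e4 [7,10]: after
e5 [8,12]: after
e6 [9,11]: after

e2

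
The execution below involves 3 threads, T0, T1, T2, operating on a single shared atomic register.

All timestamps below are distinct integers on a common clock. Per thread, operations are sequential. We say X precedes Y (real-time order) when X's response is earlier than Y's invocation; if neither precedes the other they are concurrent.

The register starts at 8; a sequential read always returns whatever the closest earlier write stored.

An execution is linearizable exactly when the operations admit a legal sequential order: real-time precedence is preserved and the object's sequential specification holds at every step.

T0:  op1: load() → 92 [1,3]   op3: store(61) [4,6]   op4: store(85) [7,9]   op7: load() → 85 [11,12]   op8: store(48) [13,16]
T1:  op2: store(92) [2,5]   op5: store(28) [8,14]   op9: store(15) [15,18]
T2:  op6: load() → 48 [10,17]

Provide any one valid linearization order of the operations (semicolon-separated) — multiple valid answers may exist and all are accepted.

op2; op1; op3; op4; op7; op5; op8; op6; op9

step 1: op2 store(92) — value 92
step 2: op1 load() → 92 — value 92
step 3: op3 store(61) — value 61
step 4: op4 store(85) — value 85
step 5: op7 load() → 85 — value 85
step 6: op5 store(28) — value 28
step 7: op8 store(48) — value 48
step 8: op6 load() → 48 — value 48
step 9: op9 store(15) — value 15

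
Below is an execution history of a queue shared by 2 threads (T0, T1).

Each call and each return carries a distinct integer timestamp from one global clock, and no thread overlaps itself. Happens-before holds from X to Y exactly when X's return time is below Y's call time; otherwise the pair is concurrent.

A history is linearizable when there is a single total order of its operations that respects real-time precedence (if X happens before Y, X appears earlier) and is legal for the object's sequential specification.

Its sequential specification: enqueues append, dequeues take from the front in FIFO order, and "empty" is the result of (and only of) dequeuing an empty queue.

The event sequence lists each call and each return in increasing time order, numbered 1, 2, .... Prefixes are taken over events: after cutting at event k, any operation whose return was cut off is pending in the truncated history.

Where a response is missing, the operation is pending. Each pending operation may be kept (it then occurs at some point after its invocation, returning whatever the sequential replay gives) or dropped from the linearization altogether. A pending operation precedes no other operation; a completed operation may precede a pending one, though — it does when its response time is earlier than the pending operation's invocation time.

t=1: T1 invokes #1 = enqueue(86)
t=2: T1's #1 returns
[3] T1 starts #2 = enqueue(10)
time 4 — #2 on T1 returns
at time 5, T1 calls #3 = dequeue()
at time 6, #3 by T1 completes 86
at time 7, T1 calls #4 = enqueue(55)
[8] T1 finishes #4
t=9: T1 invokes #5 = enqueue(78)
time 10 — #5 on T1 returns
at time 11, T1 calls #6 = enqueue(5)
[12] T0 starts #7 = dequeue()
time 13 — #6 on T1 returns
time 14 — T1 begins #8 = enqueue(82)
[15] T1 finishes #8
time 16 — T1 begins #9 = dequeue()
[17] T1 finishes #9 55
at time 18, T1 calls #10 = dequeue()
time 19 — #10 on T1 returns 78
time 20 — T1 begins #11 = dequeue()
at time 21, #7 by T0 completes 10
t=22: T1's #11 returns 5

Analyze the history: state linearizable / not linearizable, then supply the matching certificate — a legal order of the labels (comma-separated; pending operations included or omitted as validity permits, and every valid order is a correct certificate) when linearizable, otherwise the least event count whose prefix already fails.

linearizable — witness: #1, #2, #3, #4, #5, #6, #7, #8, #9, #10, #11

step 1: #1 enqueue(86) — queue <86>
step 2: #2 enqueue(10) — queue <86,10>
step 3: #3 dequeue() → 86 — queue <10>
step 4: #4 enqueue(55) — queue <10,55>
step 5: #5 enqueue(78) — queue <10,55,78>
step 6: #6 enqueue(5) — queue <10,55,78,5>
step 7: #7 dequeue() → 10 — queue <55,78,5>
step 8: #8 enqueue(82) — queue <55,78,5,82>
step 9: #9 dequeue() → 55 — queue <78,5,82>
step 10: #10 dequeue() → 78 — queue <5,82>
step 11: #11 dequeue() → 5 — queue <82>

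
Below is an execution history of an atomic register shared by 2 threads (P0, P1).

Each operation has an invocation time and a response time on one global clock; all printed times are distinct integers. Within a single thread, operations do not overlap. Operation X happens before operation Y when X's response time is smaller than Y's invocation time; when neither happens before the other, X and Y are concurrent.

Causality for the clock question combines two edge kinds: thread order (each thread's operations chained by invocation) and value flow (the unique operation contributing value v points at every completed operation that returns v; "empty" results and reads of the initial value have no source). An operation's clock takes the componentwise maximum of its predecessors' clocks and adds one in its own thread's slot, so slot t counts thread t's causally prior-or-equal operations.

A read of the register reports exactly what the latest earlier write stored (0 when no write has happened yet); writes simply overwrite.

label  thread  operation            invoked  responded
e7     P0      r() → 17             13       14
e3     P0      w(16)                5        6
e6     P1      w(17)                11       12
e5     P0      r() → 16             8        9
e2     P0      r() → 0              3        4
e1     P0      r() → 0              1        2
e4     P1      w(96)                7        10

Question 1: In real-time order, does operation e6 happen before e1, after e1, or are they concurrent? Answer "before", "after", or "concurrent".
after

e6 spans [11,12], e1 spans [1,2]
resp(e1)=2 < inv(e6)=11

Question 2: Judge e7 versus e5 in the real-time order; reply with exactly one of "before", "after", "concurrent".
after

e7 spans [13,14], e5 spans [8,9]
resp(e5)=9 < inv(e7)=13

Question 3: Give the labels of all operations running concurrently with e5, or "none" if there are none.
e4

e5 runs from 8 to 9; window-overlapping ops are concurrent
e1 [1,2]: before
e2 [3,4]: before
e3 [5,6]: before
e4 [7,10]: concurrent
e6 [11,12]: after
e7 [13,14]: after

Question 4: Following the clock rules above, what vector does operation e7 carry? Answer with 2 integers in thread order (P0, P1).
(5, 2)

e4, invoked 7, has no incoming edges; only P1's bump applies → (0, 1)
e1, invoked 1, has no incoming edges; only P0's bump applies → (1, 0)
e6, invoked 11, takes VC(e4)=(0, 1) under max, adds 1 for P1 → (0, 2)
e2, invoked 3, takes VC(e1)=(1, 0) under max, adds 1 for P0 → (2, 0)
e3, invoked 5, takes VC(e2)=(2, 0) under max, adds 1 for P0 → (3, 0)
e5, invoked 8, takes VC(e3)=(3, 0) under max, adds 1 for P0 → (4, 0)
e7, invoked 13, takes VC(e5)=(4, 0), VC(e6)=(0, 2) under max, adds 1 for P0 → (5, 2)
target: VC(e7) = (5, 2)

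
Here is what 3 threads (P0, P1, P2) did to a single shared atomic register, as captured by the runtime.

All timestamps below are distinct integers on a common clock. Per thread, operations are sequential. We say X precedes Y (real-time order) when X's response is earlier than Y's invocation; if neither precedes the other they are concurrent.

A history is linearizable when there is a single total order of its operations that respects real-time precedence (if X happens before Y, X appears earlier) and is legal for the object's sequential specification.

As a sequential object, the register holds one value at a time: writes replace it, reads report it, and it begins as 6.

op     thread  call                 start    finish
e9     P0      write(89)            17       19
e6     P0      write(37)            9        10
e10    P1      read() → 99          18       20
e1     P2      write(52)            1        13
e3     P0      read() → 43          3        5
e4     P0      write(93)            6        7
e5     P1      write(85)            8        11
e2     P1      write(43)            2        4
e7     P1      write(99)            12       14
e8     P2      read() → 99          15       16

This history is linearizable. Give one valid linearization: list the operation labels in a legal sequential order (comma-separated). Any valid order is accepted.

after step 1 (e1 write(52)): value 52
after step 2 (e2 write(43)): value 43
after step 3 (e3 read() → 43): value 43
after step 4 (e4 write(93)): value 93
after step 5 (e5 write(85)): value 85
after step 6 (e6 write(37)): value 37
after step 7 (e7 write(99)): value 99
after step 8 (e8 read() → 99): value 99
after step 9 (e10 read() → 99): value 99
after step 10 (e9 write(89)): value 89

e1, e2, e3, e4, e5, e6, e7, e8, e10, e9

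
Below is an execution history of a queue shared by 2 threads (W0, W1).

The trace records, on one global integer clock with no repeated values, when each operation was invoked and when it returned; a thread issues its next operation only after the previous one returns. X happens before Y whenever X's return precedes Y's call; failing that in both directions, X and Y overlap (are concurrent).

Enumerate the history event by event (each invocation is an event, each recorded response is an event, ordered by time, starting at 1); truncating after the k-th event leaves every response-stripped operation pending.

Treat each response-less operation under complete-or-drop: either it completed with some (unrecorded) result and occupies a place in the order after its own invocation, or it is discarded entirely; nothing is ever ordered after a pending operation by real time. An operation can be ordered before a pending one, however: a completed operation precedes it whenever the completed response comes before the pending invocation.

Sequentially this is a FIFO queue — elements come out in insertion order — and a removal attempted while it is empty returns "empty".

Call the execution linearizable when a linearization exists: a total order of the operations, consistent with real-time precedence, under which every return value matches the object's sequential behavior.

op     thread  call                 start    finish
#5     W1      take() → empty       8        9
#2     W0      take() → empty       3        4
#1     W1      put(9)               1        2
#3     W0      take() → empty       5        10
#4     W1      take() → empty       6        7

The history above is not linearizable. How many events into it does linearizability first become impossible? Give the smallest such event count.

events 1..3 are linearizable, e.g. via #1:
after step 1 (#1 put(9)): queue <9>
with event 4 included (#2 responding at time 4), all real-time-consistent orders fail
one such order, #1, #2, breaks at step 2 where #2 take() → empty is illegal

4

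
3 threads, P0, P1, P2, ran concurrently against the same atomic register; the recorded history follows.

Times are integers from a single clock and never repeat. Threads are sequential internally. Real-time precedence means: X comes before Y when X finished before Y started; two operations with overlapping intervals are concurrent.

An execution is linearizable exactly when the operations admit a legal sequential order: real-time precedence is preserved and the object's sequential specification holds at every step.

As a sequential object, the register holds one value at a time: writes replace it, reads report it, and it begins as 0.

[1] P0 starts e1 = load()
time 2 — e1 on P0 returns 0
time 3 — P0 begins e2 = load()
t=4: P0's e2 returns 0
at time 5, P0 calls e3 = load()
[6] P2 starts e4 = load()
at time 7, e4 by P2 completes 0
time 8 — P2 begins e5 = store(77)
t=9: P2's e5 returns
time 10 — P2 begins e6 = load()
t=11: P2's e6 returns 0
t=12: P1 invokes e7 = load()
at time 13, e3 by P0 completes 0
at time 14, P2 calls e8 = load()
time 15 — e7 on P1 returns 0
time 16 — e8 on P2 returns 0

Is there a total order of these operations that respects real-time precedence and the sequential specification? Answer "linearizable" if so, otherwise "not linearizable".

events 1..10 are fine; event 11 — the response of e6 at time 11 — makes the prefix non-linearizable
the completed operations (5 total) allow one real-time order; the atomic register replay rejects it
completion choices over the 1 pending operation (e3) were checked; none helps
for example e1, e2, e4, e5, e6 (pending dropped) fails at step 5: e6 load() → 0 is not legal there

not linearizable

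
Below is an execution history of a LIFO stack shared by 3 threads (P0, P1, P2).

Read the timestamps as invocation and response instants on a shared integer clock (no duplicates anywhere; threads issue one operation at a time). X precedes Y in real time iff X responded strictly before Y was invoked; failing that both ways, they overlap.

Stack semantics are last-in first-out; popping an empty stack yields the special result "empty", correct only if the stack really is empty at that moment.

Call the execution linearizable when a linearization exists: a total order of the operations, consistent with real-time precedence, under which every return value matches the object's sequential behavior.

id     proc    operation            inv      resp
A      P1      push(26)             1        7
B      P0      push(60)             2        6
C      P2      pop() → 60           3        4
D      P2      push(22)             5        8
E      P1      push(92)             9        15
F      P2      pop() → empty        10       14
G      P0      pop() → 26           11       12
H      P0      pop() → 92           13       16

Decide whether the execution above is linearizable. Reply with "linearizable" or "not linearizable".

not linearizable

through event 15 a valid linearization exists; event 16 (H responding at time 16) ends that
checked exhaustively: 144 real-time-consistent orders of 8 completed operations, zero legal LIFO stack replays
for example A, B, C, D, E, F, G, H fails at step 6: F pop() → empty is not legal there
for example A, B, C, D, E, G, F, H fails at step 6: G pop() → 26 is not legal there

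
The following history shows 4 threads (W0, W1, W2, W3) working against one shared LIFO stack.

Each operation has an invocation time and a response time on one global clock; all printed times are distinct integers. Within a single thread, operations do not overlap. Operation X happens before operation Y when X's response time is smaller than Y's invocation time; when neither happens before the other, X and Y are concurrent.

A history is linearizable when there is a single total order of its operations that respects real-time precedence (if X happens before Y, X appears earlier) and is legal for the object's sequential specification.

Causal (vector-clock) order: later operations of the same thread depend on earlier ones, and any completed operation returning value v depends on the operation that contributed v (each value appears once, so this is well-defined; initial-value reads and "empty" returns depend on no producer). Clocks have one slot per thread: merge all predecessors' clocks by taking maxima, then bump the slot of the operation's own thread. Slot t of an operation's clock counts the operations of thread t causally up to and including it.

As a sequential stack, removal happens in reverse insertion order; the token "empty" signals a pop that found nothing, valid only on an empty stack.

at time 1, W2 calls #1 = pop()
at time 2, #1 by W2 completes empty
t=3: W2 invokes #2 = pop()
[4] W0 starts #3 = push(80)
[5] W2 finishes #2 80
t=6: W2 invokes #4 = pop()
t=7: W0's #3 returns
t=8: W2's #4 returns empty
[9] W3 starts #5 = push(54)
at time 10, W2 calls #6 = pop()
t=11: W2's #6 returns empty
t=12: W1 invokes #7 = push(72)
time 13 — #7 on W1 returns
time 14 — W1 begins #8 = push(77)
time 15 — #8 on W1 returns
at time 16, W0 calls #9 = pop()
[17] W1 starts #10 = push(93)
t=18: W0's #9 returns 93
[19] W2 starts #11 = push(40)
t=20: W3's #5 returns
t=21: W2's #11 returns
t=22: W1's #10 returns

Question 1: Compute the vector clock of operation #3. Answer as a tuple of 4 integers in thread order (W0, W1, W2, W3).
root op #5, invoked 9: fresh clock plus W3's own tick → (0, 0, 0, 1)
root op #1, invoked 1: fresh clock plus W2's own tick → (0, 0, 1, 0)
root op #7, invoked 12: fresh clock plus W1's own tick → (0, 1, 0, 0)
root op #3, invoked 4: fresh clock plus W0's own tick → (1, 0, 0, 0)
#8, invoked 14, takes VC(#7)=(0, 1, 0, 0) under max, adds 1 for W1 → (0, 2, 0, 0)
#10, invoked 17, takes VC(#8)=(0, 2, 0, 0) under max, adds 1 for W1 → (0, 3, 0, 0)
#2, invoked 3, takes VC(#1)=(0, 0, 1, 0), VC(#3)=(1, 0, 0, 0) under max, adds 1 for W2 → (1, 0, 2, 0)
#4, invoked 6, takes VC(#2)=(1, 0, 2, 0) under max, adds 1 for W2 → (1, 0, 3, 0)
#6, invoked 10, takes VC(#4)=(1, 0, 3, 0) under max, adds 1 for W2 → (1, 0, 4, 0)
#9, invoked 16, takes VC(#3)=(1, 0, 0, 0), VC(#10)=(0, 3, 0, 0) under max, adds 1 for W0 → (2, 3, 0, 0)
#11, invoked 19, takes VC(#6)=(1, 0, 4, 0) under max, adds 1 for W2 → (1, 0, 5, 0)
target: VC(#3) = (1, 0, 0, 0)

(1, 0, 0, 0)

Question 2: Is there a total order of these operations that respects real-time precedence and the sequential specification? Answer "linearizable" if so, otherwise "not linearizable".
witness order: #1, #3, #2, #4, #6, #5, #7, #8, #10, #9, #11
after step 1 (#1 pop() → empty): stack <>
after step 2 (#3 push(80)): stack <80>
after step 3 (#2 pop() → 80): stack <>
after step 4 (#4 pop() → empty): stack <>
after step 5 (#6 pop() → empty): stack <>
after step 6 (#5 push(54)): stack <54>
after step 7 (#7 push(72)): stack <54,72>
after step 8 (#8 push(77)): stack <54,72,77>
after step 9 (#10 push(93)): stack <54,72,77,93>
after step 10 (#9 pop() → 93): stack <54,72,77>
after step 11 (#11 push(40)): stack <54,72,77,40>

linearizable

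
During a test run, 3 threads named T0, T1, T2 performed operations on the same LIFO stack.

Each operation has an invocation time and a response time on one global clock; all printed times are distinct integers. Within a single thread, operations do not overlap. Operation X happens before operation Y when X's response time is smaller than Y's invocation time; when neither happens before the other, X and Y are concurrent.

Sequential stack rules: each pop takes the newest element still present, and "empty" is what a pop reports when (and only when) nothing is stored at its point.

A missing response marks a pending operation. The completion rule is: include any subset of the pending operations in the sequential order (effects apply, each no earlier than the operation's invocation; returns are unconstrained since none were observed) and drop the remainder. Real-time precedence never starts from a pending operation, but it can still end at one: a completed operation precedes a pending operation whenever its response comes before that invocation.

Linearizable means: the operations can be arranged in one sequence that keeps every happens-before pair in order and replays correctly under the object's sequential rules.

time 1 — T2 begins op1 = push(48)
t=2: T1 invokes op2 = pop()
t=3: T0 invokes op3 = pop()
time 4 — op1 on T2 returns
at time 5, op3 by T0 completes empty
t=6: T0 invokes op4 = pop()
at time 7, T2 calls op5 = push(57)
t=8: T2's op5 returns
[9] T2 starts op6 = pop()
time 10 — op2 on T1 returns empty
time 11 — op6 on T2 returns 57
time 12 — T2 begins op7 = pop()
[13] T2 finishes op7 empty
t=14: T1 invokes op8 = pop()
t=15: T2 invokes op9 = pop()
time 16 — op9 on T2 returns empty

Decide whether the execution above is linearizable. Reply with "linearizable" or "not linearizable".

a witness: op2, op3, op1, op4, op5, op6, op7, op8, op9
step 1: op2 pop() → empty — stack <>
step 2: op3 pop() → empty — stack <>
step 3: op1 push(48) — stack <48>
step 4: op4 pop() (pending, included) — stack <>
step 5: op5 push(57) — stack <57>
step 6: op6 pop() → 57 — stack <>
step 7: op7 pop() → empty — stack <>
step 8: op8 pop() (pending, included) — stack <>
step 9: op9 pop() → empty — stack <>

linearizable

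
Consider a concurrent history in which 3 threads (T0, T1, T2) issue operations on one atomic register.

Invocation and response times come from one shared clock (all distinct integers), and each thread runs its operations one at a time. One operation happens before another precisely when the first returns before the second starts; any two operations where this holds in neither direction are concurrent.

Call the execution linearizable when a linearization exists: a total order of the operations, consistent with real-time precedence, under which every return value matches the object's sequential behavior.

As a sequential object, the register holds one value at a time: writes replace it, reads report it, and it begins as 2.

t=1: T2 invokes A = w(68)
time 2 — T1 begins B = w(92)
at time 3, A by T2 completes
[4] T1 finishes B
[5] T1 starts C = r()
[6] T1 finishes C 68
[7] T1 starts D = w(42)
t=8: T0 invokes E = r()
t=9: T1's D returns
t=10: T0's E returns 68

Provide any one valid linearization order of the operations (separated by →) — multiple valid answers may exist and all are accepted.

B → A → C → E → D

after step 1 (B w(92)): value 92
after step 2 (A w(68)): value 68
after step 3 (C r() → 68): value 68
after step 4 (E r() → 68): value 68
after step 5 (D w(42)): value 42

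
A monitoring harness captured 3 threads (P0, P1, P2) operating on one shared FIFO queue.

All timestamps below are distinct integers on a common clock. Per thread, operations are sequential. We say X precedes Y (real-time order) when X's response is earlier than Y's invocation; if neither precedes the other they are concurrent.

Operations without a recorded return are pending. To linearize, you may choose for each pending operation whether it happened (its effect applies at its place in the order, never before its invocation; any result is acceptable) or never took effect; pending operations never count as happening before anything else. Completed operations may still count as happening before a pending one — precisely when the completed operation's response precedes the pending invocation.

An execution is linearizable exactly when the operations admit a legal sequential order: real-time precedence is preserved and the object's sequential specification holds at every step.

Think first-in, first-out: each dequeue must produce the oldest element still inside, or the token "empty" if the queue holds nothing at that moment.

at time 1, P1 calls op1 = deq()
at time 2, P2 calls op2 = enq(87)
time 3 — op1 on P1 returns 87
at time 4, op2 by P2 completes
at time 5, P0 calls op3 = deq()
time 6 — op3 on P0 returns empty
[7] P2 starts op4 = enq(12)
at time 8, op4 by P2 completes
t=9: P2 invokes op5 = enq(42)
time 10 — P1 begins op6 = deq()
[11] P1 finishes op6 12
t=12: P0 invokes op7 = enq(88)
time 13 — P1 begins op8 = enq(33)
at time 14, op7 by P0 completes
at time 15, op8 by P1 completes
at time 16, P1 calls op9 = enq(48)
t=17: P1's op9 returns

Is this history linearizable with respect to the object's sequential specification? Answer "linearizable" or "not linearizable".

witness order: op2, op1, op3, op4, op5, op6, op7, op8, op9
after step 1 (op2 enq(87)): queue <87>
after step 2 (op1 deq() → 87): queue <>
after step 3 (op3 deq() → empty): queue <>
after step 4 (op4 enq(12)): queue <12>
after step 5 (op5 enq(42) (pending, included)): queue <12,42>
after step 6 (op6 deq() → 12): queue <42>
after step 7 (op7 enq(88)): queue <42,88>
after step 8 (op8 enq(33)): queue <42,88,33>
after step 9 (op9 enq(48)): queue <42,88,33,48>

linearizable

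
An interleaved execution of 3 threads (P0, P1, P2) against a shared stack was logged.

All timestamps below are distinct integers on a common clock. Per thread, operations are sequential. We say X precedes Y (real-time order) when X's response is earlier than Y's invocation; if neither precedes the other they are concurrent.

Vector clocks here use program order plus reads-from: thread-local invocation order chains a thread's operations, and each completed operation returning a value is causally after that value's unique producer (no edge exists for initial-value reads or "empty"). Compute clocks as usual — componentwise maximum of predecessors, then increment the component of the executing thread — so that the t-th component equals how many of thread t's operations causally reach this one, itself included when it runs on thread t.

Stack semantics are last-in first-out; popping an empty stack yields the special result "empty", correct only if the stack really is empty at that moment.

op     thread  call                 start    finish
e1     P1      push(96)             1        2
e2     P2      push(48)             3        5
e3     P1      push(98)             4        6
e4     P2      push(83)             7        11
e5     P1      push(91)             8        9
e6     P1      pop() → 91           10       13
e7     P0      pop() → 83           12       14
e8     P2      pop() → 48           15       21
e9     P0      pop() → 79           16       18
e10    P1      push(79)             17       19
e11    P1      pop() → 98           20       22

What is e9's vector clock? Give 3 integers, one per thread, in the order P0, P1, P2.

e2, invoked 3, has no incoming edges; only P2's bump applies → (0, 0, 1)
e1, invoked 1, has no incoming edges; only P1's bump applies → (0, 1, 0)
invoked at 7, e4 merges VC(e2)=(0, 0, 1) and bumps P2's slot → (0, 0, 2)
invoked at 4, e3 merges VC(e1)=(0, 1, 0) and bumps P1's slot → (0, 2, 0)
invoked at 15, e8 merges VC(e2)=(0, 0, 1), VC(e4)=(0, 0, 2) and bumps P2's slot → (0, 0, 3)
invoked at 8, e5 merges VC(e3)=(0, 2, 0) and bumps P1's slot → (0, 3, 0)
invoked at 12, e7 merges VC(e4)=(0, 0, 2) and bumps P0's slot → (1, 0, 2)
invoked at 10, e6 merges VC(e5)=(0, 3, 0) and bumps P1's slot → (0, 4, 0)
invoked at 17, e10 merges VC(e6)=(0, 4, 0) and bumps P1's slot → (0, 5, 0)
invoked at 20, e11 merges VC(e3)=(0, 2, 0), VC(e10)=(0, 5, 0) and bumps P1's slot → (0, 6, 0)
invoked at 16, e9 merges VC(e7)=(1, 0, 2), VC(e10)=(0, 5, 0) and bumps P0's slot → (2, 5, 2)
target: VC(e9) = (2, 5, 2)

(2, 5, 2)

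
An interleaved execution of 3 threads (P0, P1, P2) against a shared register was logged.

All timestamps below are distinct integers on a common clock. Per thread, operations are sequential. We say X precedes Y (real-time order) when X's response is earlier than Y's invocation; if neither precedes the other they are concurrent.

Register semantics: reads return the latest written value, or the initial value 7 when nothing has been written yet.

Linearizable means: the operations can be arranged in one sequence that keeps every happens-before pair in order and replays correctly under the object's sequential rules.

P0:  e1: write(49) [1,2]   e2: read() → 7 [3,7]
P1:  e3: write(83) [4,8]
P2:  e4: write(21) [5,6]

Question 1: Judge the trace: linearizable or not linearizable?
cut after 6 events: linearizable; cut after 7 events (e2 responds, time 7): not linearizable
3 completed operations, 2 real-time-consistent orders — every register replay fails
include/drop combinations of the 1 pending operation (e3) were all tried; none helps
one such order, e1, e2, e4 (pending dropped), breaks at step 2 where e2 read() → 7 is illegal
one such order, e1, e4, e2 (pending dropped), breaks at step 3 where e2 read() → 7 is illegal

not linearizable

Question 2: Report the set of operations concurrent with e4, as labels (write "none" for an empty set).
Answer: e2, e3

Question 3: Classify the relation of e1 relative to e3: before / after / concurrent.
Answer: before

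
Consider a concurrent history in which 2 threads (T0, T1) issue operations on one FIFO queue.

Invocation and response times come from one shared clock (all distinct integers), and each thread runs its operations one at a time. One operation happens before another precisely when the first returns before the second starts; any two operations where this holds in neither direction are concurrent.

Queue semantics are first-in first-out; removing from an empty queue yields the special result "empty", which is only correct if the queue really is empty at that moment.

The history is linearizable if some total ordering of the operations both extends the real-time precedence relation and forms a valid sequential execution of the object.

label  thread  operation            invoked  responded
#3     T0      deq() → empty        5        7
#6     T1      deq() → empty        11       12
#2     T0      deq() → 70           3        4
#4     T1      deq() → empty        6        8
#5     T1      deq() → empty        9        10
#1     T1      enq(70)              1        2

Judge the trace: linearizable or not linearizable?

linearizable

one valid linearization: #1, #2, #3, #4, #5, #6
after step 1 (#1 enq(70)): queue <70>
after step 2 (#2 deq() → 70): queue <>
after step 3 (#3 deq() → empty): queue <>
after step 4 (#4 deq() → empty): queue <>
after step 5 (#5 deq() → empty): queue <>
after step 6 (#6 deq() → empty): queue <>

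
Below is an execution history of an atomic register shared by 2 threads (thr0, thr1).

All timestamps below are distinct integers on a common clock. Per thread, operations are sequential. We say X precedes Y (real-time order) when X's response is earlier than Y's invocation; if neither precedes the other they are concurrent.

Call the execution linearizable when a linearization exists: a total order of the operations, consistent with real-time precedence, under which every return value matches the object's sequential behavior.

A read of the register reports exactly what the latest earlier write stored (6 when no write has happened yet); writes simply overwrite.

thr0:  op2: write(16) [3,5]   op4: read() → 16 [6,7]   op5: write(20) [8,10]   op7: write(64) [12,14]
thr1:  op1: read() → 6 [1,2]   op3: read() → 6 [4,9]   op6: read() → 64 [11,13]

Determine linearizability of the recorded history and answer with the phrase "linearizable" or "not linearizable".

linearizable

witness order: op1, op3, op2, op4, op5, op7, op6
1. op1 read() → 6, leaving value 6
2. op3 read() → 6, leaving value 6
3. op2 write(16), leaving value 16
4. op4 read() → 16, leaving value 16
5. op5 write(20), leaving value 20
6. op7 write(64), leaving value 64
7. op6 read() → 64, leaving value 64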